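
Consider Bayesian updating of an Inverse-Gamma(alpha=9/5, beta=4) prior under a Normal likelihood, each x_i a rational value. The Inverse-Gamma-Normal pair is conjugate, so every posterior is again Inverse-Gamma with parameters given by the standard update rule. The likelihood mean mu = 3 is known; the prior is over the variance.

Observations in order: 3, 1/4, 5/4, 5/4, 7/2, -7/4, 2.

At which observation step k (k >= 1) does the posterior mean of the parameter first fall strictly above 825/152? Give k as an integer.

k = 6

obs 1: x=3 → posterior Inverse-Gamma(23/10, 4)
obs 2: x=1/4 → posterior Inverse-Gamma(14/5, 249/32)
obs 3: x=5/4 → posterior Inverse-Gamma(33/10, 149/16)
obs 4: x=5/4 → posterior Inverse-Gamma(19/5, 347/32)
obs 5: x=7/2 → posterior Inverse-Gamma(43/10, 351/32)
obs 6: x=-7/4 → posterior Inverse-Gamma(24/5, 89/4)
obs 7: x=2 → posterior Inverse-Gamma(53/10, 91/4)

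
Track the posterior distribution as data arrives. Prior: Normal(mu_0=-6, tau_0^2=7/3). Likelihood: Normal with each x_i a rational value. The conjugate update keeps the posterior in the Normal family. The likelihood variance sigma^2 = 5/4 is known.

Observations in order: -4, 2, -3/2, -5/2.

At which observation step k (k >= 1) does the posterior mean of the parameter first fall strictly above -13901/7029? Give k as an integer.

obs 1: x=-4 → posterior Normal(-202/43, 35/43)
obs 2: x=2 → posterior Normal(-146/71, 35/71)
obs 3: x=-3/2 → posterior Normal(-188/99, 35/99)
obs 4: x=-5/2 → posterior Normal(-258/127, 35/127)

k = 3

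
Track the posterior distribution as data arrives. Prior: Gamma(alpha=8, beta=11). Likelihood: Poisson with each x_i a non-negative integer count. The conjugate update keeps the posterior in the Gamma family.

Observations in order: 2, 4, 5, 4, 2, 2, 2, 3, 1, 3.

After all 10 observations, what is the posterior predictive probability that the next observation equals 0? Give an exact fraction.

obs 1: x=2 → posterior Gamma(10, 12)
obs 2: x=4 → posterior Gamma(14, 13)
obs 3: x=5 → posterior Gamma(19, 14)
obs 4: x=4 → posterior Gamma(23, 15)
obs 5: x=2 → posterior Gamma(25, 16)
obs 6: x=2 → posterior Gamma(27, 17)
obs 7: x=2 → posterior Gamma(29, 18)
obs 8: x=3 → posterior Gamma(32, 19)
obs 9: x=1 → posterior Gamma(33, 20)
obs 10: x=3 → posterior Gamma(36, 21)

398010574215107679422058885600836061208944572721/2124303230726006271483826780841554627491524509696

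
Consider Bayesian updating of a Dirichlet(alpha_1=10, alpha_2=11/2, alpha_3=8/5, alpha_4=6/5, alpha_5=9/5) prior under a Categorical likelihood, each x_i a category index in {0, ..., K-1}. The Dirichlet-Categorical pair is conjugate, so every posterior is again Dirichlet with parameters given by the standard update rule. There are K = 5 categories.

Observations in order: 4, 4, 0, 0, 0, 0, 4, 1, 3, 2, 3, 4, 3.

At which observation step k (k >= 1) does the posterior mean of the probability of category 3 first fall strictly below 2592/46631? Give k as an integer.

obs 1: x=4 → posterior Dirichlet(10, 11/2, 8/5, 6/5, 14/5)
obs 2: x=4 → posterior Dirichlet(10, 11/2, 8/5, 6/5, 19/5)
obs 3: x=0 → posterior Dirichlet(11, 11/2, 8/5, 6/5, 19/5)
obs 4: x=0 → posterior Dirichlet(12, 11/2, 8/5, 6/5, 19/5)
obs 5: x=0 → posterior Dirichlet(13, 11/2, 8/5, 6/5, 19/5)
obs 6: x=0 → posterior Dirichlet(14, 11/2, 8/5, 6/5, 19/5)
obs 7: x=4 → posterior Dirichlet(14, 11/2, 8/5, 6/5, 24/5)
obs 8: x=1 → posterior Dirichlet(14, 13/2, 8/5, 6/5, 24/5)
obs 9: x=3 → posterior Dirichlet(14, 13/2, 8/5, 11/5, 24/5)
obs 10: x=2 → posterior Dirichlet(14, 13/2, 13/5, 11/5, 24/5)
obs 11: x=3 → posterior Dirichlet(14, 13/2, 13/5, 16/5, 24/5)
obs 12: x=4 → posterior Dirichlet(14, 13/2, 13/5, 16/5, 29/5)
obs 13: x=3 → posterior Dirichlet(14, 13/2, 13/5, 21/5, 29/5)

k = 2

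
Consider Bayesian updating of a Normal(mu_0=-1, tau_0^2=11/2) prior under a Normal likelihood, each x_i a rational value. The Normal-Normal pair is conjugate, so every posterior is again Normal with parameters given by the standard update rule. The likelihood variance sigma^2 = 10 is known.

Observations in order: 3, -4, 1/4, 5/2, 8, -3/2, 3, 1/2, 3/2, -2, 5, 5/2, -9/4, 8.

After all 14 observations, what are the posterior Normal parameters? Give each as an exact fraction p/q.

obs 1: x=3 → posterior Normal(13/31, 110/31)
obs 2: x=-4 → posterior Normal(-31/42, 55/21)
obs 3: x=1/4 → posterior Normal(-113/212, 110/53)
obs 4: x=5/2 → posterior Normal(-3/256, 55/32)
obs 5: x=8 → posterior Normal(349/300, 22/15)
obs 6: x=-3/2 → posterior Normal(283/344, 55/43)
obs 7: x=3 → posterior Normal(415/388, 110/97)
obs 8: x=1/2 → posterior Normal(437/432, 55/54)
obs 9: x=3/2 → posterior Normal(503/476, 110/119)
obs 10: x=-2 → posterior Normal(83/104, 11/13)
obs 11: x=5 → posterior Normal(635/564, 110/141)
obs 12: x=5/2 → posterior Normal(745/608, 55/76)
obs 13: x=-9/4 → posterior Normal(323/326, 110/163)
obs 14: x=8 → posterior Normal(499/348, 55/87)

mu_0=499/348, tau_0^2=55/87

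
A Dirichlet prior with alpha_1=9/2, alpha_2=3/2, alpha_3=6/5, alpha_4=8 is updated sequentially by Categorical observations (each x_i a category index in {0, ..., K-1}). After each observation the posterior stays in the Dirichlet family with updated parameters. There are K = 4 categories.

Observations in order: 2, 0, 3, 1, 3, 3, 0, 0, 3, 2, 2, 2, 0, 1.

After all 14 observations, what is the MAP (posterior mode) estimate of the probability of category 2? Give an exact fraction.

1/6

obs 1: x=2 → posterior Dirichlet(9/2, 3/2, 11/5, 8)
obs 2: x=0 → posterior Dirichlet(11/2, 3/2, 11/5, 8)
obs 3: x=3 → posterior Dirichlet(11/2, 3/2, 11/5, 9)
obs 4: x=1 → posterior Dirichlet(11/2, 5/2, 11/5, 9)
obs 5: x=3 → posterior Dirichlet(11/2, 5/2, 11/5, 10)
obs 6: x=3 → posterior Dirichlet(11/2, 5/2, 11/5, 11)
obs 7: x=0 → posterior Dirichlet(13/2, 5/2, 11/5, 11)
obs 8: x=0 → posterior Dirichlet(15/2, 5/2, 11/5, 11)
obs 9: x=3 → posterior Dirichlet(15/2, 5/2, 11/5, 12)
obs 10: x=2 → posterior Dirichlet(15/2, 5/2, 16/5, 12)
obs 11: x=2 → posterior Dirichlet(15/2, 5/2, 21/5, 12)
obs 12: x=2 → posterior Dirichlet(15/2, 5/2, 26/5, 12)
obs 13: x=0 → posterior Dirichlet(17/2, 5/2, 26/5, 12)
obs 14: x=1 → posterior Dirichlet(17/2, 7/2, 26/5, 12)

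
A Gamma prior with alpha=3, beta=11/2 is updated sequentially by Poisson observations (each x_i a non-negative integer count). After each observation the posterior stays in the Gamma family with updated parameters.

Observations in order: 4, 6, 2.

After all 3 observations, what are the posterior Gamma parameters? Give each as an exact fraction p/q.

alpha=15, beta=17/2

obs 1: x=4 → posterior Gamma(7, 13/2)
obs 2: x=6 → posterior Gamma(13, 15/2)
obs 3: x=2 → posterior Gamma(15, 17/2)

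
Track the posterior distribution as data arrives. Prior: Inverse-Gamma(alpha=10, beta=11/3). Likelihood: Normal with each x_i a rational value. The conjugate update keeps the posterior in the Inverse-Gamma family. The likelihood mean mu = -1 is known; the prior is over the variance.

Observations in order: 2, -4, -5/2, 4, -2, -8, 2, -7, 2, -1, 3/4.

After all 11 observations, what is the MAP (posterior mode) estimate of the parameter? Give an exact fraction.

obs 1: x=2 → posterior Inverse-Gamma(21/2, 49/6)
obs 2: x=-4 → posterior Inverse-Gamma(11, 38/3)
obs 3: x=-5/2 → posterior Inverse-Gamma(23/2, 331/24)
obs 4: x=4 → posterior Inverse-Gamma(12, 631/24)
obs 5: x=-2 → posterior Inverse-Gamma(25/2, 643/24)
obs 6: x=-8 → posterior Inverse-Gamma(13, 1231/24)
obs 7: x=2 → posterior Inverse-Gamma(27/2, 1339/24)
obs 8: x=-7 → posterior Inverse-Gamma(14, 1771/24)
obs 9: x=2 → posterior Inverse-Gamma(29/2, 1879/24)
obs 10: x=-1 → posterior Inverse-Gamma(15, 1879/24)
obs 11: x=3/4 → posterior Inverse-Gamma(31/2, 7663/96)

7663/1584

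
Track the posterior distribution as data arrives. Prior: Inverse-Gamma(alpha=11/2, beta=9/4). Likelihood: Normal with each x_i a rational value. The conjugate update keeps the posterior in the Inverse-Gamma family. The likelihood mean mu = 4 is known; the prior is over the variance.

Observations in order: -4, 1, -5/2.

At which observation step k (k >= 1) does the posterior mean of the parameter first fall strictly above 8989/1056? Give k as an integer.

obs 1: x=-4 → posterior Inverse-Gamma(6, 137/4)
obs 2: x=1 → posterior Inverse-Gamma(13/2, 155/4)
obs 3: x=-5/2 → posterior Inverse-Gamma(7, 479/8)

k = 3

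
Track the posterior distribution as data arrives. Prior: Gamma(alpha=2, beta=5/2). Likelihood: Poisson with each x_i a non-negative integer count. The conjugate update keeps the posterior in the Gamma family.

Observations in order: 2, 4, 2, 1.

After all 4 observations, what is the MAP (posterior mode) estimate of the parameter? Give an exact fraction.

20/13

obs 1: x=2 → posterior Gamma(4, 7/2)
obs 2: x=4 → posterior Gamma(8, 9/2)
obs 3: x=2 → posterior Gamma(10, 11/2)
obs 4: x=1 → posterior Gamma(11, 13/2)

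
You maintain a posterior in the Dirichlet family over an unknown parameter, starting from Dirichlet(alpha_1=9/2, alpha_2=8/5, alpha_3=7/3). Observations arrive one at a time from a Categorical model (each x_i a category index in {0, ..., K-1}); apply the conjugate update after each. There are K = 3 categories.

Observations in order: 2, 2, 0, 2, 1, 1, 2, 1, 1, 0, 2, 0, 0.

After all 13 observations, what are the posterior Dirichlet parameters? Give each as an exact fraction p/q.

alpha_1=17/2, alpha_2=28/5, alpha_3=22/3

obs 1: x=2 → posterior Dirichlet(9/2, 8/5, 10/3)
obs 2: x=2 → posterior Dirichlet(9/2, 8/5, 13/3)
obs 3: x=0 → posterior Dirichlet(11/2, 8/5, 13/3)
obs 4: x=2 → posterior Dirichlet(11/2, 8/5, 16/3)
obs 5: x=1 → posterior Dirichlet(11/2, 13/5, 16/3)
obs 6: x=1 → posterior Dirichlet(11/2, 18/5, 16/3)
obs 7: x=2 → posterior Dirichlet(11/2, 18/5, 19/3)
obs 8: x=1 → posterior Dirichlet(11/2, 23/5, 19/3)
obs 9: x=1 → posterior Dirichlet(11/2, 28/5, 19/3)
obs 10: x=0 → posterior Dirichlet(13/2, 28/5, 19/3)
obs 11: x=2 → posterior Dirichlet(13/2, 28/5, 22/3)
obs 12: x=0 → posterior Dirichlet(15/2, 28/5, 22/3)
obs 13: x=0 → posterior Dirichlet(17/2, 28/5, 22/3)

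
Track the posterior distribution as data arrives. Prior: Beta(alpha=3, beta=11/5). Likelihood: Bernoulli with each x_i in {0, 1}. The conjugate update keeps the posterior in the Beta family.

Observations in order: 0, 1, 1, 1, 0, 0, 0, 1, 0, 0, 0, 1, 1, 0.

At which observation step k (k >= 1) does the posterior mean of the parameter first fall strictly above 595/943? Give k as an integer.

k = 4

obs 1: x=0 → posterior Beta(3, 16/5)
obs 2: x=1 → posterior Beta(4, 16/5)
obs 3: x=1 → posterior Beta(5, 16/5)
obs 4: x=1 → posterior Beta(6, 16/5)
obs 5: x=0 → posterior Beta(6, 21/5)
obs 6: x=0 → posterior Beta(6, 26/5)
obs 7: x=0 → posterior Beta(6, 31/5)
obs 8: x=1 → posterior Beta(7, 31/5)
obs 9: x=0 → posterior Beta(7, 36/5)
obs 10: x=0 → posterior Beta(7, 41/5)
obs 11: x=0 → posterior Beta(7, 46/5)
obs 12: x=1 → posterior Beta(8, 46/5)
obs 13: x=1 → posterior Beta(9, 46/5)
obs 14: x=0 → posterior Beta(9, 51/5)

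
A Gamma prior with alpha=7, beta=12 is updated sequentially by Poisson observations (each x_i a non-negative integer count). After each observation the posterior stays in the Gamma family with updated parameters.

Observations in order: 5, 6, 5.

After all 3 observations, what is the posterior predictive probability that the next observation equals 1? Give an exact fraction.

obs 1: x=5 → posterior Gamma(12, 13)
obs 2: x=6 → posterior Gamma(18, 14)
obs 3: x=5 → posterior Gamma(23, 15)

25812305367243289947509765625/79228162514264337593543950336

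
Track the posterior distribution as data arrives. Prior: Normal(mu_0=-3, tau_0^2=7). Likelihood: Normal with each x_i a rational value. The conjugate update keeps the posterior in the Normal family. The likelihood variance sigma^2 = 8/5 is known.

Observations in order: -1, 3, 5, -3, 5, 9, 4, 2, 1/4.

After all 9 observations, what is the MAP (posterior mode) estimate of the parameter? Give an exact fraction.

obs 1: x=-1 → posterior Normal(-59/43, 56/43)
obs 2: x=3 → posterior Normal(23/39, 28/39)
obs 3: x=5 → posterior Normal(221/113, 56/113)
obs 4: x=-3 → posterior Normal(29/37, 14/37)
obs 5: x=5 → posterior Normal(97/61, 56/183)
obs 6: x=9 → posterior Normal(303/109, 28/109)
obs 7: x=4 → posterior Normal(746/253, 56/253)
obs 8: x=2 → posterior Normal(17/6, 7/36)
obs 9: x=1/4 → posterior Normal(3299/1292, 56/323)

3299/1292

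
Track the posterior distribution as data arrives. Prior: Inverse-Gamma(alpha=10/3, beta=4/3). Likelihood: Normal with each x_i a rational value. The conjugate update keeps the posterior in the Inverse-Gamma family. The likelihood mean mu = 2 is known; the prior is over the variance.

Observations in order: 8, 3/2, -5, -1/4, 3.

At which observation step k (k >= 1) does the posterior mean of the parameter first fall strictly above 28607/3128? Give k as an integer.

k = 3

obs 1: x=8 → posterior Inverse-Gamma(23/6, 58/3)
obs 2: x=3/2 → posterior Inverse-Gamma(13/3, 467/24)
obs 3: x=-5 → posterior Inverse-Gamma(29/6, 1055/24)
obs 4: x=-1/4 → posterior Inverse-Gamma(16/3, 4463/96)
obs 5: x=3 → posterior Inverse-Gamma(35/6, 4511/96)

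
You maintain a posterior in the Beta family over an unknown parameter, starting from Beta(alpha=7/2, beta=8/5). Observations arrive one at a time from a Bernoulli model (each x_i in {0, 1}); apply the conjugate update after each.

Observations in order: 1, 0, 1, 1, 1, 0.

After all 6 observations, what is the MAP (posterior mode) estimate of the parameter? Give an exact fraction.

obs 1: x=1 → posterior Beta(9/2, 8/5)
obs 2: x=0 → posterior Beta(9/2, 13/5)
obs 3: x=1 → posterior Beta(11/2, 13/5)
obs 4: x=1 → posterior Beta(13/2, 13/5)
obs 5: x=1 → posterior Beta(15/2, 13/5)
obs 6: x=0 → posterior Beta(15/2, 18/5)

5/7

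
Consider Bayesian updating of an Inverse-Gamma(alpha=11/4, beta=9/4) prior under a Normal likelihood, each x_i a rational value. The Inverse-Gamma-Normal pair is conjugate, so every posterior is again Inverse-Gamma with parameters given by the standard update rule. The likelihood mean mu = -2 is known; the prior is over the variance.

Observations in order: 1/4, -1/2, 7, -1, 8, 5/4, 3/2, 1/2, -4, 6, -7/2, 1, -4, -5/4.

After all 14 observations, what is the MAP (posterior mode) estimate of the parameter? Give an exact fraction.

obs 1: x=1/4 → posterior Inverse-Gamma(13/4, 153/32)
obs 2: x=-1/2 → posterior Inverse-Gamma(15/4, 189/32)
obs 3: x=7 → posterior Inverse-Gamma(17/4, 1485/32)
obs 4: x=-1 → posterior Inverse-Gamma(19/4, 1501/32)
obs 5: x=8 → posterior Inverse-Gamma(21/4, 3101/32)
obs 6: x=5/4 → posterior Inverse-Gamma(23/4, 1635/16)
obs 7: x=3/2 → posterior Inverse-Gamma(25/4, 1733/16)
obs 8: x=1/2 → posterior Inverse-Gamma(27/4, 1783/16)
obs 9: x=-4 → posterior Inverse-Gamma(29/4, 1815/16)
obs 10: x=6 → posterior Inverse-Gamma(31/4, 2327/16)
obs 11: x=-7/2 → posterior Inverse-Gamma(33/4, 2345/16)
obs 12: x=1 → posterior Inverse-Gamma(35/4, 2417/16)
obs 13: x=-4 → posterior Inverse-Gamma(37/4, 2449/16)
obs 14: x=-5/4 → posterior Inverse-Gamma(39/4, 4907/32)

4907/344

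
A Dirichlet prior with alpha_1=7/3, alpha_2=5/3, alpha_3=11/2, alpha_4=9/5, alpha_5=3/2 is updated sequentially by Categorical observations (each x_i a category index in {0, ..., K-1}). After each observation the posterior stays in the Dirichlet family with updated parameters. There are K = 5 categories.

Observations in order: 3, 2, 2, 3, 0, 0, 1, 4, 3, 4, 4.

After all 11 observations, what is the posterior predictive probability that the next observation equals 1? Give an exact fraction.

obs 1: x=3 → posterior Dirichlet(7/3, 5/3, 11/2, 14/5, 3/2)
obs 2: x=2 → posterior Dirichlet(7/3, 5/3, 13/2, 14/5, 3/2)
obs 3: x=2 → posterior Dirichlet(7/3, 5/3, 15/2, 14/5, 3/2)
obs 4: x=3 → posterior Dirichlet(7/3, 5/3, 15/2, 19/5, 3/2)
obs 5: x=0 → posterior Dirichlet(10/3, 5/3, 15/2, 19/5, 3/2)
obs 6: x=0 → posterior Dirichlet(13/3, 5/3, 15/2, 19/5, 3/2)
obs 7: x=1 → posterior Dirichlet(13/3, 8/3, 15/2, 19/5, 3/2)
obs 8: x=4 → posterior Dirichlet(13/3, 8/3, 15/2, 19/5, 5/2)
obs 9: x=3 → posterior Dirichlet(13/3, 8/3, 15/2, 24/5, 5/2)
obs 10: x=4 → posterior Dirichlet(13/3, 8/3, 15/2, 24/5, 7/2)
obs 11: x=4 → posterior Dirichlet(13/3, 8/3, 15/2, 24/5, 9/2)

40/357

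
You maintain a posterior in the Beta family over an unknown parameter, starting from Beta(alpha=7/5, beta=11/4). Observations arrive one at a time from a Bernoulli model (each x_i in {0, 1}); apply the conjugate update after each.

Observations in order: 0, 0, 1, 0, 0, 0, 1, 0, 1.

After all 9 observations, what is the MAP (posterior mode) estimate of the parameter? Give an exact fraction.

68/223

obs 1: x=0 → posterior Beta(7/5, 15/4)
obs 2: x=0 → posterior Beta(7/5, 19/4)
obs 3: x=1 → posterior Beta(12/5, 19/4)
obs 4: x=0 → posterior Beta(12/5, 23/4)
obs 5: x=0 → posterior Beta(12/5, 27/4)
obs 6: x=0 → posterior Beta(12/5, 31/4)
obs 7: x=1 → posterior Beta(17/5, 31/4)
obs 8: x=0 → posterior Beta(17/5, 35/4)
obs 9: x=1 → posterior Beta(22/5, 35/4)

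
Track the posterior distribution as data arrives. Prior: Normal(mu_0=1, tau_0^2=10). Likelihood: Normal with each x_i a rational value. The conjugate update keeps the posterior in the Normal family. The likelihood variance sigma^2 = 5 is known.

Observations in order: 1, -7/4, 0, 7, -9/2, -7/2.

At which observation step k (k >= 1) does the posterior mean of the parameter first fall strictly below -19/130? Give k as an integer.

obs 1: x=1 → posterior Normal(1, 10/3)
obs 2: x=-7/4 → posterior Normal(-1/10, 2)
obs 3: x=0 → posterior Normal(-1/14, 10/7)
obs 4: x=7 → posterior Normal(3/2, 10/9)
obs 5: x=-9/2 → posterior Normal(9/22, 10/11)
obs 6: x=-7/2 → posterior Normal(-5/26, 10/13)

k = 6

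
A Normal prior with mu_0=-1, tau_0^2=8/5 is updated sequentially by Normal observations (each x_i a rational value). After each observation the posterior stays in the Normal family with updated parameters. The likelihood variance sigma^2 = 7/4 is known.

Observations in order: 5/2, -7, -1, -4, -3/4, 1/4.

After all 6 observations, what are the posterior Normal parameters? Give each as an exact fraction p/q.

obs 1: x=5/2 → posterior Normal(45/67, 56/67)
obs 2: x=-7 → posterior Normal(-179/99, 56/99)
obs 3: x=-1 → posterior Normal(-211/131, 56/131)
obs 4: x=-4 → posterior Normal(-339/163, 56/163)
obs 5: x=-3/4 → posterior Normal(-121/65, 56/195)
obs 6: x=1/4 → posterior Normal(-355/227, 56/227)

mu_0=-355/227, tau_0^2=56/227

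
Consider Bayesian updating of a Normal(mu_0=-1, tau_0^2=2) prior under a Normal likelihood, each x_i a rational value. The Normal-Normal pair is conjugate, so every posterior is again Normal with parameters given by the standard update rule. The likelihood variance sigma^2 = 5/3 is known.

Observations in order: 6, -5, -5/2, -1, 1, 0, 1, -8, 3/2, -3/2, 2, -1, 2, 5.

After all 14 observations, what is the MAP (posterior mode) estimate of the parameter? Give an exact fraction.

-8/89

obs 1: x=6 → posterior Normal(31/11, 10/11)
obs 2: x=-5 → posterior Normal(1/17, 10/17)
obs 3: x=-5/2 → posterior Normal(-14/23, 10/23)
obs 4: x=-1 → posterior Normal(-20/29, 10/29)
obs 5: x=1 → posterior Normal(-2/5, 2/7)
obs 6: x=0 → posterior Normal(-14/41, 10/41)
obs 7: x=1 → posterior Normal(-8/47, 10/47)
obs 8: x=-8 → posterior Normal(-56/53, 10/53)
obs 9: x=3/2 → posterior Normal(-47/59, 10/59)
obs 10: x=-3/2 → posterior Normal(-56/65, 2/13)
obs 11: x=2 → posterior Normal(-44/71, 10/71)
obs 12: x=-1 → posterior Normal(-50/77, 10/77)
obs 13: x=2 → posterior Normal(-38/83, 10/83)
obs 14: x=5 → posterior Normal(-8/89, 10/89)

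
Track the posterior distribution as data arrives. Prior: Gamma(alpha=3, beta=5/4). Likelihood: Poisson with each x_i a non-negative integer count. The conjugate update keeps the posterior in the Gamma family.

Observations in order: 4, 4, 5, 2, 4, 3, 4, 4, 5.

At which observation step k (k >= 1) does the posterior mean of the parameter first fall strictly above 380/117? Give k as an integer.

k = 2

obs 1: x=4 → posterior Gamma(7, 9/4)
obs 2: x=4 → posterior Gamma(11, 13/4)
obs 3: x=5 → posterior Gamma(16, 17/4)
obs 4: x=2 → posterior Gamma(18, 21/4)
obs 5: x=4 → posterior Gamma(22, 25/4)
obs 6: x=3 → posterior Gamma(25, 29/4)
obs 7: x=4 → posterior Gamma(29, 33/4)
obs 8: x=4 → posterior Gamma(33, 37/4)
obs 9: x=5 → posterior Gamma(38, 41/4)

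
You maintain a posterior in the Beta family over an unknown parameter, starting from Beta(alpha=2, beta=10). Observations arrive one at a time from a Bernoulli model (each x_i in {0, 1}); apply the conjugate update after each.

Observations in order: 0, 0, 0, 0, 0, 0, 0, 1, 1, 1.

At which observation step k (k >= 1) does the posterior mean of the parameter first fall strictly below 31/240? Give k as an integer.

k = 4

obs 1: x=0 → posterior Beta(2, 11)
obs 2: x=0 → posterior Beta(2, 12)
obs 3: x=0 → posterior Beta(2, 13)
obs 4: x=0 → posterior Beta(2, 14)
obs 5: x=0 → posterior Beta(2, 15)
obs 6: x=0 → posterior Beta(2, 16)
obs 7: x=0 → posterior Beta(2, 17)
obs 8: x=1 → posterior Beta(3, 17)
obs 9: x=1 → posterior Beta(4, 17)
obs 10: x=1 → posterior Beta(5, 17)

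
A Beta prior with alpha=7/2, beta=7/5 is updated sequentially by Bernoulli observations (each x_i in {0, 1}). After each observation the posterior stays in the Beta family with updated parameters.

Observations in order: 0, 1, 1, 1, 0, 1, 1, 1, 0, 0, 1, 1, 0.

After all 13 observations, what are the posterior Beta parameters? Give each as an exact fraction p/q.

obs 1: x=0 → posterior Beta(7/2, 12/5)
obs 2: x=1 → posterior Beta(9/2, 12/5)
obs 3: x=1 → posterior Beta(11/2, 12/5)
obs 4: x=1 → posterior Beta(13/2, 12/5)
obs 5: x=0 → posterior Beta(13/2, 17/5)
obs 6: x=1 → posterior Beta(15/2, 17/5)
obs 7: x=1 → posterior Beta(17/2, 17/5)
obs 8: x=1 → posterior Beta(19/2, 17/5)
obs 9: x=0 → posterior Beta(19/2, 22/5)
obs 10: x=0 → posterior Beta(19/2, 27/5)
obs 11: x=1 → posterior Beta(21/2, 27/5)
obs 12: x=1 → posterior Beta(23/2, 27/5)
obs 13: x=0 → posterior Beta(23/2, 32/5)

alpha=23/2, beta=32/5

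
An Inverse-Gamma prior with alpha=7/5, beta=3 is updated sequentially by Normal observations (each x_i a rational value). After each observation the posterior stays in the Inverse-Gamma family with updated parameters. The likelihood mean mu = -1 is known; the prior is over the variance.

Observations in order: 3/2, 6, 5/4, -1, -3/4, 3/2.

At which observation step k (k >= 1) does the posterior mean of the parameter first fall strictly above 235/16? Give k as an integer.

obs 1: x=3/2 → posterior Inverse-Gamma(19/10, 49/8)
obs 2: x=6 → posterior Inverse-Gamma(12/5, 245/8)
obs 3: x=5/4 → posterior Inverse-Gamma(29/10, 1061/32)
obs 4: x=-1 → posterior Inverse-Gamma(17/5, 1061/32)
obs 5: x=-3/4 → posterior Inverse-Gamma(39/10, 531/16)
obs 6: x=3/2 → posterior Inverse-Gamma(22/5, 581/16)

k = 2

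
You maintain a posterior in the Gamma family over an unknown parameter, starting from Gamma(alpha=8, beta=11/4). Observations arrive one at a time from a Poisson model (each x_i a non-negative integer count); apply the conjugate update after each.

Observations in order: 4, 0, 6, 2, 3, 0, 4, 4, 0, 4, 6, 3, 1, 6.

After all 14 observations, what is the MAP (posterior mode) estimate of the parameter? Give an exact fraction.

obs 1: x=4 → posterior Gamma(12, 15/4)
obs 2: x=0 → posterior Gamma(12, 19/4)
obs 3: x=6 → posterior Gamma(18, 23/4)
obs 4: x=2 → posterior Gamma(20, 27/4)
obs 5: x=3 → posterior Gamma(23, 31/4)
obs 6: x=0 → posterior Gamma(23, 35/4)
obs 7: x=4 → posterior Gamma(27, 39/4)
obs 8: x=4 → posterior Gamma(31, 43/4)
obs 9: x=0 → posterior Gamma(31, 47/4)
obs 10: x=4 → posterior Gamma(35, 51/4)
obs 11: x=6 → posterior Gamma(41, 55/4)
obs 12: x=3 → posterior Gamma(44, 59/4)
obs 13: x=1 → posterior Gamma(45, 63/4)
obs 14: x=6 → posterior Gamma(51, 67/4)

200/67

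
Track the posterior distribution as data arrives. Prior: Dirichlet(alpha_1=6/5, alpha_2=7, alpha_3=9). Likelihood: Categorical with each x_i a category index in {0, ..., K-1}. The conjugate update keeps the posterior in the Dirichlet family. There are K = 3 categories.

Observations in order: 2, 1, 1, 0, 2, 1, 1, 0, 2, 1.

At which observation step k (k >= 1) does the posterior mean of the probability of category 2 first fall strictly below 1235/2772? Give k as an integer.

k = 8

obs 1: x=2 → posterior Dirichlet(6/5, 7, 10)
obs 2: x=1 → posterior Dirichlet(6/5, 8, 10)
obs 3: x=1 → posterior Dirichlet(6/5, 9, 10)
obs 4: x=0 → posterior Dirichlet(11/5, 9, 10)
obs 5: x=2 → posterior Dirichlet(11/5, 9, 11)
obs 6: x=1 → posterior Dirichlet(11/5, 10, 11)
obs 7: x=1 → posterior Dirichlet(11/5, 11, 11)
obs 8: x=0 → posterior Dirichlet(16/5, 11, 11)
obs 9: x=2 → posterior Dirichlet(16/5, 11, 12)
obs 10: x=1 → posterior Dirichlet(16/5, 12, 12)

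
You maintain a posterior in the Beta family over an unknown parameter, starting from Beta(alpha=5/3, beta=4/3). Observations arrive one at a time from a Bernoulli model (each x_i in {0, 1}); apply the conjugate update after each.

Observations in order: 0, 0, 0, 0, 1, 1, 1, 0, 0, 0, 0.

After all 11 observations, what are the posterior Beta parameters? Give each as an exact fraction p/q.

obs 1: x=0 → posterior Beta(5/3, 7/3)
obs 2: x=0 → posterior Beta(5/3, 10/3)
obs 3: x=0 → posterior Beta(5/3, 13/3)
obs 4: x=0 → posterior Beta(5/3, 16/3)
obs 5: x=1 → posterior Beta(8/3, 16/3)
obs 6: x=1 → posterior Beta(11/3, 16/3)
obs 7: x=1 → posterior Beta(14/3, 16/3)
obs 8: x=0 → posterior Beta(14/3, 19/3)
obs 9: x=0 → posterior Beta(14/3, 22/3)
obs 10: x=0 → posterior Beta(14/3, 25/3)
obs 11: x=0 → posterior Beta(14/3, 28/3)

alpha=14/3, beta=28/3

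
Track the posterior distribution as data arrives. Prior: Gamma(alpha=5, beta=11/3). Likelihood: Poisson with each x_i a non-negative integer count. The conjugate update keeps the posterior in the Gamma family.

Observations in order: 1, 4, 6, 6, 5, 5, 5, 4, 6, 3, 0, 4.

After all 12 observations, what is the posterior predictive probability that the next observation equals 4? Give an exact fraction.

obs 1: x=1 → posterior Gamma(6, 14/3)
obs 2: x=4 → posterior Gamma(10, 17/3)
obs 3: x=6 → posterior Gamma(16, 20/3)
obs 4: x=6 → posterior Gamma(22, 23/3)
obs 5: x=5 → posterior Gamma(27, 26/3)
obs 6: x=5 → posterior Gamma(32, 29/3)
obs 7: x=5 → posterior Gamma(37, 32/3)
obs 8: x=4 → posterior Gamma(41, 35/3)
obs 9: x=6 → posterior Gamma(47, 38/3)
obs 10: x=3 → posterior Gamma(50, 41/3)
obs 11: x=0 → posterior Gamma(50, 44/3)
obs 12: x=4 → posterior Gamma(54, 47/3)

6286044305369483242473290205011306641996916315918769554254197370197593579511388281154505097926589/34694469519536141888238489627838134765625000000000000000000000000000000000000000000000000000000000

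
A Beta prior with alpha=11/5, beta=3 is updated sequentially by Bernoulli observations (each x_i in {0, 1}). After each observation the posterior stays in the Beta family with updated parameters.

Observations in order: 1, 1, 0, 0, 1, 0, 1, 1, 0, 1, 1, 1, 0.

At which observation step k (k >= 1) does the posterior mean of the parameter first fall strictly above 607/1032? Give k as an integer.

k = 12

obs 1: x=1 → posterior Beta(16/5, 3)
obs 2: x=1 → posterior Beta(21/5, 3)
obs 3: x=0 → posterior Beta(21/5, 4)
obs 4: x=0 → posterior Beta(21/5, 5)
obs 5: x=1 → posterior Beta(26/5, 5)
obs 6: x=0 → posterior Beta(26/5, 6)
obs 7: x=1 → posterior Beta(31/5, 6)
obs 8: x=1 → posterior Beta(36/5, 6)
obs 9: x=0 → posterior Beta(36/5, 7)
obs 10: x=1 → posterior Beta(41/5, 7)
obs 11: x=1 → posterior Beta(46/5, 7)
obs 12: x=1 → posterior Beta(51/5, 7)
obs 13: x=0 → posterior Beta(51/5, 8)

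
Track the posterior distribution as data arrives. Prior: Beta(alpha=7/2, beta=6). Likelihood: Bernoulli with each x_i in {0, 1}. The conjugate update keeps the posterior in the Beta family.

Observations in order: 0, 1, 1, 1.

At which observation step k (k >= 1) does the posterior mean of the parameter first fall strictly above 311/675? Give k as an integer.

obs 1: x=0 → posterior Beta(7/2, 7)
obs 2: x=1 → posterior Beta(9/2, 7)
obs 3: x=1 → posterior Beta(11/2, 7)
obs 4: x=1 → posterior Beta(13/2, 7)

k = 4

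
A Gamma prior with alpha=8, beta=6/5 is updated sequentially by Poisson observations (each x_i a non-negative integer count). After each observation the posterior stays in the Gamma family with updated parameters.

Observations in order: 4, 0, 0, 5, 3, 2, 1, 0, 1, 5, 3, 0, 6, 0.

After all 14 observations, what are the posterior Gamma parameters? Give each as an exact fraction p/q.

obs 1: x=4 → posterior Gamma(12, 11/5)
obs 2: x=0 → posterior Gamma(12, 16/5)
obs 3: x=0 → posterior Gamma(12, 21/5)
obs 4: x=5 → posterior Gamma(17, 26/5)
obs 5: x=3 → posterior Gamma(20, 31/5)
obs 6: x=2 → posterior Gamma(22, 36/5)
obs 7: x=1 → posterior Gamma(23, 41/5)
obs 8: x=0 → posterior Gamma(23, 46/5)
obs 9: x=1 → posterior Gamma(24, 51/5)
obs 10: x=5 → posterior Gamma(29, 56/5)
obs 11: x=3 → posterior Gamma(32, 61/5)
obs 12: x=0 → posterior Gamma(32, 66/5)
obs 13: x=6 → posterior Gamma(38, 71/5)
obs 14: x=0 → posterior Gamma(38, 76/5)

alpha=38, beta=76/5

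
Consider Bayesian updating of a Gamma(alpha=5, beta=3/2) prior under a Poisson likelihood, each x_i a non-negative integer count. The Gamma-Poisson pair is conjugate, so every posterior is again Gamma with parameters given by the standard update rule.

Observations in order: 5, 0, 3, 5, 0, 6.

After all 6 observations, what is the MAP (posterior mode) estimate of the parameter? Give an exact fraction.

obs 1: x=5 → posterior Gamma(10, 5/2)
obs 2: x=0 → posterior Gamma(10, 7/2)
obs 3: x=3 → posterior Gamma(13, 9/2)
obs 4: x=5 → posterior Gamma(18, 11/2)
obs 5: x=0 → posterior Gamma(18, 13/2)
obs 6: x=6 → posterior Gamma(24, 15/2)

46/15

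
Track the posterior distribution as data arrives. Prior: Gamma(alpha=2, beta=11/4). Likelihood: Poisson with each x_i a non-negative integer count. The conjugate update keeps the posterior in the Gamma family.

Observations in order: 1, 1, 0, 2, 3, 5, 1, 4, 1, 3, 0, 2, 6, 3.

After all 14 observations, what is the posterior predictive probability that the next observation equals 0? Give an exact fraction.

122051547946915276501139298573834221091215046641684146917022729/876564456148583685580741416193317498080031692578600918378223281

obs 1: x=1 → posterior Gamma(3, 15/4)
obs 2: x=1 → posterior Gamma(4, 19/4)
obs 3: x=0 → posterior Gamma(4, 23/4)
obs 4: x=2 → posterior Gamma(6, 27/4)
obs 5: x=3 → posterior Gamma(9, 31/4)
obs 6: x=5 → posterior Gamma(14, 35/4)
obs 7: x=1 → posterior Gamma(15, 39/4)
obs 8: x=4 → posterior Gamma(19, 43/4)
obs 9: x=1 → posterior Gamma(20, 47/4)
obs 10: x=3 → posterior Gamma(23, 51/4)
obs 11: x=0 → posterior Gamma(23, 55/4)
obs 12: x=2 → posterior Gamma(25, 59/4)
obs 13: x=6 → posterior Gamma(31, 63/4)
obs 14: x=3 → posterior Gamma(34, 67/4)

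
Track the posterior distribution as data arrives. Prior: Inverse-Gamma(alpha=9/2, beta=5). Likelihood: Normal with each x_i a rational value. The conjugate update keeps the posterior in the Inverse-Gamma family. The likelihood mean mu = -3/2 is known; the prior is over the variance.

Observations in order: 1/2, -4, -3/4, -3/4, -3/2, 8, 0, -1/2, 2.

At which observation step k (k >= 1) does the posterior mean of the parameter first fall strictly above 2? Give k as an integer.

obs 1: x=1/2 → posterior Inverse-Gamma(5, 7)
obs 2: x=-4 → posterior Inverse-Gamma(11/2, 81/8)
obs 3: x=-3/4 → posterior Inverse-Gamma(6, 333/32)
obs 4: x=-3/4 → posterior Inverse-Gamma(13/2, 171/16)
obs 5: x=-3/2 → posterior Inverse-Gamma(7, 171/16)
obs 6: x=8 → posterior Inverse-Gamma(15/2, 893/16)
obs 7: x=0 → posterior Inverse-Gamma(8, 911/16)
obs 8: x=-1/2 → posterior Inverse-Gamma(17/2, 919/16)
obs 9: x=2 → posterior Inverse-Gamma(9, 1017/16)

k = 2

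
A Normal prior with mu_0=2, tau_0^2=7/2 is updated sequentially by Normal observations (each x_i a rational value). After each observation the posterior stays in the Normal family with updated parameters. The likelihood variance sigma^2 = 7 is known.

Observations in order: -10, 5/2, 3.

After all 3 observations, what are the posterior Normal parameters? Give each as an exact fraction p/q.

obs 1: x=-10 → posterior Normal(-2, 7/3)
obs 2: x=5/2 → posterior Normal(-7/8, 7/4)
obs 3: x=3 → posterior Normal(-1/10, 7/5)

mu_0=-1/10, tau_0^2=7/5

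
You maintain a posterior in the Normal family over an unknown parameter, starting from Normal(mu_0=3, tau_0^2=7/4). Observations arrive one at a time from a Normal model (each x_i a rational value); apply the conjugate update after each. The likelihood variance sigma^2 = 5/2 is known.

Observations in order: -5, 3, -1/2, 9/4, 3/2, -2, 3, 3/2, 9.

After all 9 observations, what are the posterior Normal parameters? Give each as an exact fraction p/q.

mu_0=477/292, tau_0^2=35/146

obs 1: x=-5 → posterior Normal(-5/17, 35/34)
obs 2: x=3 → posterior Normal(2/3, 35/48)
obs 3: x=-1/2 → posterior Normal(25/62, 35/62)
obs 4: x=9/4 → posterior Normal(113/152, 35/76)
obs 5: x=3/2 → posterior Normal(31/36, 7/18)
obs 6: x=-2 → posterior Normal(99/208, 35/104)
obs 7: x=3 → posterior Normal(183/236, 35/118)
obs 8: x=3/2 → posterior Normal(75/88, 35/132)
obs 9: x=9 → posterior Normal(477/292, 35/146)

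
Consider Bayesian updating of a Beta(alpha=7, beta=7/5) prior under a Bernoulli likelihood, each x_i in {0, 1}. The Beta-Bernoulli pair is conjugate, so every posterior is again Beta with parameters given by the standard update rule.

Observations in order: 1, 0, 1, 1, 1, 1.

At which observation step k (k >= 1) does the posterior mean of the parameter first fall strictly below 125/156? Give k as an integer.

k = 2

obs 1: x=1 → posterior Beta(8, 7/5)
obs 2: x=0 → posterior Beta(8, 12/5)
obs 3: x=1 → posterior Beta(9, 12/5)
obs 4: x=1 → posterior Beta(10, 12/5)
obs 5: x=1 → posterior Beta(11, 12/5)
obs 6: x=1 → posterior Beta(12, 12/5)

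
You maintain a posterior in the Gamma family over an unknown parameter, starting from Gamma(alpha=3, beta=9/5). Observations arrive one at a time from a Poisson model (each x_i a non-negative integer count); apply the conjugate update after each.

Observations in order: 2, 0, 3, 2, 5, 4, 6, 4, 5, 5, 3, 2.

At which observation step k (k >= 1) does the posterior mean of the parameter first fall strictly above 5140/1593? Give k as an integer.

k = 10

obs 1: x=2 → posterior Gamma(5, 14/5)
obs 2: x=0 → posterior Gamma(5, 19/5)
obs 3: x=3 → posterior Gamma(8, 24/5)
obs 4: x=2 → posterior Gamma(10, 29/5)
obs 5: x=5 → posterior Gamma(15, 34/5)
obs 6: x=4 → posterior Gamma(19, 39/5)
obs 7: x=6 → posterior Gamma(25, 44/5)
obs 8: x=4 → posterior Gamma(29, 49/5)
obs 9: x=5 → posterior Gamma(34, 54/5)
obs 10: x=5 → posterior Gamma(39, 59/5)
obs 11: x=3 → posterior Gamma(42, 64/5)
obs 12: x=2 → posterior Gamma(44, 69/5)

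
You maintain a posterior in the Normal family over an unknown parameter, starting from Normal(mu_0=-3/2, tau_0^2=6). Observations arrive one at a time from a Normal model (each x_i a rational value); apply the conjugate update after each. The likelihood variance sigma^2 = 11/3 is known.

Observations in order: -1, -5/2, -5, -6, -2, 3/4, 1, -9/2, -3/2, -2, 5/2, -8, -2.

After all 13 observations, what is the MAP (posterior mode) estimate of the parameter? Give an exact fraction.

-561/245

obs 1: x=-1 → posterior Normal(-69/58, 66/29)
obs 2: x=-5/2 → posterior Normal(-159/94, 66/47)
obs 3: x=-5 → posterior Normal(-339/130, 66/65)
obs 4: x=-6 → posterior Normal(-555/166, 66/83)
obs 5: x=-2 → posterior Normal(-627/202, 66/101)
obs 6: x=3/4 → posterior Normal(-300/119, 66/119)
obs 7: x=1 → posterior Normal(-282/137, 66/137)
obs 8: x=-9/2 → posterior Normal(-363/155, 66/155)
obs 9: x=-3/2 → posterior Normal(-390/173, 66/173)
obs 10: x=-2 → posterior Normal(-426/191, 66/191)
obs 11: x=5/2 → posterior Normal(-381/209, 6/19)
obs 12: x=-8 → posterior Normal(-525/227, 66/227)
obs 13: x=-2 → posterior Normal(-561/245, 66/245)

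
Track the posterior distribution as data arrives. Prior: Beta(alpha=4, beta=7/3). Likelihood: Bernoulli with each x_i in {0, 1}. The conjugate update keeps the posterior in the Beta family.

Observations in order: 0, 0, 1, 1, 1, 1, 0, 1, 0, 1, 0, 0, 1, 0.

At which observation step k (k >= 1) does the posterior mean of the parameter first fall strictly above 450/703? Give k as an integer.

obs 1: x=0 → posterior Beta(4, 10/3)
obs 2: x=0 → posterior Beta(4, 13/3)
obs 3: x=1 → posterior Beta(5, 13/3)
obs 4: x=1 → posterior Beta(6, 13/3)
obs 5: x=1 → posterior Beta(7, 13/3)
obs 6: x=1 → posterior Beta(8, 13/3)
obs 7: x=0 → posterior Beta(8, 16/3)
obs 8: x=1 → posterior Beta(9, 16/3)
obs 9: x=0 → posterior Beta(9, 19/3)
obs 10: x=1 → posterior Beta(10, 19/3)
obs 11: x=0 → posterior Beta(10, 22/3)
obs 12: x=0 → posterior Beta(10, 25/3)
obs 13: x=1 → posterior Beta(11, 25/3)
obs 14: x=0 → posterior Beta(11, 28/3)

k = 6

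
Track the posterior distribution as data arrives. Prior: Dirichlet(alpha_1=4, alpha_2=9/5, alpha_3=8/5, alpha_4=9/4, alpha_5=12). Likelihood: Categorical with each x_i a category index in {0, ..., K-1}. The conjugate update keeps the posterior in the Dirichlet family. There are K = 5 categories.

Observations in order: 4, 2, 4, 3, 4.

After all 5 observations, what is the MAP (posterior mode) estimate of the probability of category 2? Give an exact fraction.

32/433

obs 1: x=4 → posterior Dirichlet(4, 9/5, 8/5, 9/4, 13)
obs 2: x=2 → posterior Dirichlet(4, 9/5, 13/5, 9/4, 13)
obs 3: x=4 → posterior Dirichlet(4, 9/5, 13/5, 9/4, 14)
obs 4: x=3 → posterior Dirichlet(4, 9/5, 13/5, 13/4, 14)
obs 5: x=4 → posterior Dirichlet(4, 9/5, 13/5, 13/4, 15)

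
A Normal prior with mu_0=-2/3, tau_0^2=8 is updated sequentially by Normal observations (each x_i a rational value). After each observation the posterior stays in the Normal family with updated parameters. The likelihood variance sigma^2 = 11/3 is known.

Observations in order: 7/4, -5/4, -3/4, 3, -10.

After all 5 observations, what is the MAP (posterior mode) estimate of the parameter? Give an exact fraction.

-544/393

obs 1: x=7/4 → posterior Normal(104/105, 88/35)
obs 2: x=-5/4 → posterior Normal(14/177, 88/59)
obs 3: x=-3/4 → posterior Normal(-40/249, 88/83)
obs 4: x=3 → posterior Normal(176/321, 88/107)
obs 5: x=-10 → posterior Normal(-544/393, 88/131)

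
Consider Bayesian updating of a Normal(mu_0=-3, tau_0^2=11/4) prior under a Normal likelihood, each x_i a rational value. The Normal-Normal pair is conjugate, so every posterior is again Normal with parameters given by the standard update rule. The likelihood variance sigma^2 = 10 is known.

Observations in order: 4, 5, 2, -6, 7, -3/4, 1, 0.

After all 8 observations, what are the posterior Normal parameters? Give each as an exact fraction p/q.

obs 1: x=4 → posterior Normal(-76/51, 110/51)
obs 2: x=5 → posterior Normal(-21/62, 55/31)
obs 3: x=2 → posterior Normal(1/73, 110/73)
obs 4: x=-6 → posterior Normal(-65/84, 55/42)
obs 5: x=7 → posterior Normal(12/95, 22/19)
obs 6: x=-3/4 → posterior Normal(15/424, 55/53)
obs 7: x=1 → posterior Normal(59/468, 110/117)
obs 8: x=0 → posterior Normal(59/512, 55/64)

mu_0=59/512, tau_0^2=55/64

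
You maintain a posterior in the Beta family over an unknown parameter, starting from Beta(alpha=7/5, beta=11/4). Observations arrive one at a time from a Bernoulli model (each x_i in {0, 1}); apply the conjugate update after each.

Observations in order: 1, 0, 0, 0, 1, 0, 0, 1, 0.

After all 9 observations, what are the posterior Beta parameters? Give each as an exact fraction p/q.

alpha=22/5, beta=35/4

obs 1: x=1 → posterior Beta(12/5, 11/4)
obs 2: x=0 → posterior Beta(12/5, 15/4)
obs 3: x=0 → posterior Beta(12/5, 19/4)
obs 4: x=0 → posterior Beta(12/5, 23/4)
obs 5: x=1 → posterior Beta(17/5, 23/4)
obs 6: x=0 → posterior Beta(17/5, 27/4)
obs 7: x=0 → posterior Beta(17/5, 31/4)
obs 8: x=1 → posterior Beta(22/5, 31/4)
obs 9: x=0 → posterior Beta(22/5, 35/4)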